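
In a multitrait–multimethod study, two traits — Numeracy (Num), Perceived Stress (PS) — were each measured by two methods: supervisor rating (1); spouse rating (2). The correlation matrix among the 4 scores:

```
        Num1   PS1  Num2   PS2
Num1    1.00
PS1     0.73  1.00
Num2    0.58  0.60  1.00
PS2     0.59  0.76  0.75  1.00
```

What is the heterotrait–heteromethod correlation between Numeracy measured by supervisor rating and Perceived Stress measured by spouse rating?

0.59

Different traits and methods: r(Num1, PS2) = 0.59.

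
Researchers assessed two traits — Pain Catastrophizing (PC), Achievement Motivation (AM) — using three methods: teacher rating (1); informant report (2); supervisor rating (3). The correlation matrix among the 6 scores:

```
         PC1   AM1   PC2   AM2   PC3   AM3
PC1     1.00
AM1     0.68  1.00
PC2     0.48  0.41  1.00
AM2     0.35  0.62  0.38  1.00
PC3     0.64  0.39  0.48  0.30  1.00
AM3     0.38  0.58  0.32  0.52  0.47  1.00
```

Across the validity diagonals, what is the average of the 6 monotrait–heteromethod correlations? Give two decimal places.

0.55

Convergent values: 0.48, 0.64, 0.48, 0.62, 0.58, 0.52; mean = 3.32/6 = 0.55.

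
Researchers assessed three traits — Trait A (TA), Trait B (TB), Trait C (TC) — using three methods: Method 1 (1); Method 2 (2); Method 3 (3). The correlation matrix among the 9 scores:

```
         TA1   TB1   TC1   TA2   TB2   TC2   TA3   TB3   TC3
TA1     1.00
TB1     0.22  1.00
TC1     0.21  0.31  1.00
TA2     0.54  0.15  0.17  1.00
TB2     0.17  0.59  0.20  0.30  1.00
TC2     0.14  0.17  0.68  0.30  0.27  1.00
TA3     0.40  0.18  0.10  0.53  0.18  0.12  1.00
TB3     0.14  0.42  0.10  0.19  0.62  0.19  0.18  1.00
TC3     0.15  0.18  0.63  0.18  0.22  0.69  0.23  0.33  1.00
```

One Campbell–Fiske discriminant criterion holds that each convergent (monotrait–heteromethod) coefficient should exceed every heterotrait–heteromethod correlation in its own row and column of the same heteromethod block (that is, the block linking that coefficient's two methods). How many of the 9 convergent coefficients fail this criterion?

Each convergent coefficient versus the relevant comparison correlations:
TA (methods 1·2): 0.54 vs {0.17, 0.15, 0.14, 0.17} → pass.
TA (methods 1·3): 0.40 vs {0.14, 0.18, 0.15, 0.10} → pass.
TA (methods 2·3): 0.53 vs {0.19, 0.18, 0.18, 0.12} → pass.
TB (methods 1·2): 0.59 vs {0.15, 0.17, 0.17, 0.20} → pass.
TB (methods 1·3): 0.42 vs {0.18, 0.14, 0.18, 0.10} → pass.
TB (methods 2·3): 0.62 vs {0.18, 0.19, 0.22, 0.19} → pass.
TC (methods 1·2): 0.68 vs {0.17, 0.14, 0.20, 0.17} → pass.
TC (methods 1·3): 0.63 vs {0.10, 0.15, 0.10, 0.18} → pass.
TC (methods 2·3): 0.69 vs {0.12, 0.18, 0.19, 0.22} → pass.
0 of 9 fail.

0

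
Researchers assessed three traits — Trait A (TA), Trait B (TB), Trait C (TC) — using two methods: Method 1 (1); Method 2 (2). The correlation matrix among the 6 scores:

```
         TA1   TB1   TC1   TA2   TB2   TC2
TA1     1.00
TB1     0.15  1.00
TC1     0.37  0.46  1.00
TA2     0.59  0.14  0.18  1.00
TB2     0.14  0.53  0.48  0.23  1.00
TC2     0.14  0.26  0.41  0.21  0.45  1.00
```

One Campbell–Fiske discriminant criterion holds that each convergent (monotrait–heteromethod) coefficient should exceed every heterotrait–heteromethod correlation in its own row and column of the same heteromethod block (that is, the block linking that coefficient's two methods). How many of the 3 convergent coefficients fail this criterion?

1

Each convergent coefficient versus the relevant comparison correlations:
TA (methods 1·2): 0.59 vs {0.14, 0.14, 0.14, 0.18} → pass.
TB (methods 1·2): 0.53 vs {0.14, 0.14, 0.26, 0.48} → pass.
TC (methods 1·2): 0.41 vs {0.18, 0.14, 0.48, 0.26} → fail.
1 of 3 fail.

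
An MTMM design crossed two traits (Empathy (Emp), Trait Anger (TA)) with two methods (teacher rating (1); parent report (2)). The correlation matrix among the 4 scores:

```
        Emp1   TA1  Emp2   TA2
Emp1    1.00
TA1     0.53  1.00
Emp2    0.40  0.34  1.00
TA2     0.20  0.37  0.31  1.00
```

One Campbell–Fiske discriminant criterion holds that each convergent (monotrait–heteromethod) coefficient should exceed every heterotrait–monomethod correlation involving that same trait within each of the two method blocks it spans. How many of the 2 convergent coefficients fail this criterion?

2

Convergent coefficients and their comparison sets:
Emp (methods 1·2): 0.40 vs {0.53, 0.31} → fail.
TA (methods 1·2): 0.37 vs {0.53, 0.31} → fail.
2 of 2 fail.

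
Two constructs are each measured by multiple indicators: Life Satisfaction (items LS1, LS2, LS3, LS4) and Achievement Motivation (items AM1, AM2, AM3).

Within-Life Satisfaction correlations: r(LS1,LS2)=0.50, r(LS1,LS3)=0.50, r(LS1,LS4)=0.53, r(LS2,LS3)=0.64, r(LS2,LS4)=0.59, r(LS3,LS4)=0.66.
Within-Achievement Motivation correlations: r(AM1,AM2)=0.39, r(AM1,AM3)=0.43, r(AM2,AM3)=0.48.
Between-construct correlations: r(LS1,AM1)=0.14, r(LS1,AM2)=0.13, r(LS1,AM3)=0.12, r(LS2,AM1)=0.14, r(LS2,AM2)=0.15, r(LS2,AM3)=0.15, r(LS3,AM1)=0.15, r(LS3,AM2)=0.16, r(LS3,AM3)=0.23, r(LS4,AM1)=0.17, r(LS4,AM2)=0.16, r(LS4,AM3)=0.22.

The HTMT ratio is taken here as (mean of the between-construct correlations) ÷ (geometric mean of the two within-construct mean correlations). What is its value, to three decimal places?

Mean heterotrait r = 1.92/12 = 0.1600.
Mean within-LS = 3.42/6 = 0.5700; mean within-AM = 1.30/3 = 0.4333.
Geometric mean = √(0.5700 × 0.4333) = 0.4970.
HTMT = 0.1600 / 0.4970 = 0.322.

0.322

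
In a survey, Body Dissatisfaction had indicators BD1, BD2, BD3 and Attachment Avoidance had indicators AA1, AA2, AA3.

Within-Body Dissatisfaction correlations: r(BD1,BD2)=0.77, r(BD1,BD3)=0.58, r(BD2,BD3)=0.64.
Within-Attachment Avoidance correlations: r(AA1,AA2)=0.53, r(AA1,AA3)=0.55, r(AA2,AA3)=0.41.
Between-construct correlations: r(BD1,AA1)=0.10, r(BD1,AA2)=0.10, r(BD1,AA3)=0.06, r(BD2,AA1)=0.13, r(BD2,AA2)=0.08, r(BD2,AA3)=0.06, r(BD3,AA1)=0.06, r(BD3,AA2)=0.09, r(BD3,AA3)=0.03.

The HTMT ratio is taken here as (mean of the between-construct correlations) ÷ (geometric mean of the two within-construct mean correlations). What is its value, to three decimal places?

Between-construct mean = 0.71/9 = 0.0789.
Mean within-BD = 1.99/3 = 0.6633; mean within-AA = 1.49/3 = 0.4967.
Geometric mean = √(0.6633 × 0.4967) = 0.5740.
HTMT = 0.0789 / 0.5740 = 0.137.

0.137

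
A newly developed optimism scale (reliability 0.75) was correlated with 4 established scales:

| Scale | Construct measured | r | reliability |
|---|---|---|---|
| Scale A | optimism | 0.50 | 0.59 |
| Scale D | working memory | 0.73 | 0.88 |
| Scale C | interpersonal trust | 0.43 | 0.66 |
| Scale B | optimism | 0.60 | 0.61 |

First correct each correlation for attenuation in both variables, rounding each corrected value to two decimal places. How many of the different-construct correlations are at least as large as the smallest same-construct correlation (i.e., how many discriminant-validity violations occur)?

1

Disattenuated r (r / √(r_scale · r_new)):
  Scale A (conv): 0.50 / √(0.59·0.75) = 0.75
  Scale D (disc): 0.73 / √(0.88·0.75) = 0.90
  Scale C (disc): 0.43 / √(0.66·0.75) = 0.61
  Scale B (conv): 0.60 / √(0.61·0.75) = 0.89
Smallest convergent = 0.75. Discriminant values: 0.90, 0.61; count ≥ 0.75 → 1.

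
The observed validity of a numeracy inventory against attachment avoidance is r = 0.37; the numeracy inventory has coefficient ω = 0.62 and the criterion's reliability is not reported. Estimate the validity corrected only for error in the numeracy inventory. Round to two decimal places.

0.47

Single correction: r_c = r_obs / √r_xx = 0.37 / √0.62 = 0.37 / 0.7874 ≈ 0.47.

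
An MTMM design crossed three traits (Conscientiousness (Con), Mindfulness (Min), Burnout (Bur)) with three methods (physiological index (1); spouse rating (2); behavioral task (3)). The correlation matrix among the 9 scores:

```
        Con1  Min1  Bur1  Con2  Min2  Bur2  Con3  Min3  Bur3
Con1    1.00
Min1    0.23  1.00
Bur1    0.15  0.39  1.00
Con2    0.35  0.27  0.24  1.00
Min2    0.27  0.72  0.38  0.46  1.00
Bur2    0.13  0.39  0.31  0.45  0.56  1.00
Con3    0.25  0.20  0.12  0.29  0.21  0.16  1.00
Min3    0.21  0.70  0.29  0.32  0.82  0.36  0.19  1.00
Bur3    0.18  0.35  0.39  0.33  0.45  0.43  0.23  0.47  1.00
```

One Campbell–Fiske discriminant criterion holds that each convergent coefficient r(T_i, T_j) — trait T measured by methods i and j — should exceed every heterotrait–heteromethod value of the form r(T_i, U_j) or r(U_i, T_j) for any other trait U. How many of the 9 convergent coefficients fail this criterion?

3

Checking each validity diagonal entry against its comparison values:
Con (methods 1·2): 0.35 vs {0.27, 0.27, 0.13, 0.24} → pass.
Con (methods 1·3): 0.25 vs {0.21, 0.20, 0.18, 0.12} → pass.
Con (methods 2·3): 0.29 vs {0.32, 0.21, 0.33, 0.16} → fail.
Min (methods 1·2): 0.72 vs {0.27, 0.27, 0.39, 0.38} → pass.
Min (methods 1·3): 0.70 vs {0.20, 0.21, 0.35, 0.29} → pass.
Min (methods 2·3): 0.82 vs {0.21, 0.32, 0.45, 0.36} → pass.
Bur (methods 1·2): 0.31 vs {0.24, 0.13, 0.38, 0.39} → fail.
Bur (methods 1·3): 0.39 vs {0.12, 0.18, 0.29, 0.35} → pass.
Bur (methods 2·3): 0.43 vs {0.16, 0.33, 0.36, 0.45} → fail.
3 of 9 fail.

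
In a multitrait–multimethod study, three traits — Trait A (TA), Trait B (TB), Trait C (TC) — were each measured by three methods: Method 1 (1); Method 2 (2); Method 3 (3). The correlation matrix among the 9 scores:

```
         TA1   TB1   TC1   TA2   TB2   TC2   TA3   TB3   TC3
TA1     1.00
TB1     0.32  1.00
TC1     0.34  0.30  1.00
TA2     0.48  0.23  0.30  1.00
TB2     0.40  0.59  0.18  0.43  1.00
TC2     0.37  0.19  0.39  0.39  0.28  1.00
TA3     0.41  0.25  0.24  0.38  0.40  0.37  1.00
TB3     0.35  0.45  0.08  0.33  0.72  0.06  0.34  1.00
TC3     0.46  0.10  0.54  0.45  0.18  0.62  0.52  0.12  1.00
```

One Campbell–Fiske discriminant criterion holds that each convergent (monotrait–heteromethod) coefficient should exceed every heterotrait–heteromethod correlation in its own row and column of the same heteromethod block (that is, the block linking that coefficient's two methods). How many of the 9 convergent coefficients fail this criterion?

2

Each convergent coefficient versus the relevant comparison correlations:
TA (methods 1·2): 0.48 vs {0.40, 0.23, 0.37, 0.30} → pass.
TA (methods 1·3): 0.41 vs {0.35, 0.25, 0.46, 0.24} → fail.
TA (methods 2·3): 0.38 vs {0.33, 0.40, 0.45, 0.37} → fail.
TB (methods 1·2): 0.59 vs {0.23, 0.40, 0.19, 0.18} → pass.
TB (methods 1·3): 0.45 vs {0.25, 0.35, 0.10, 0.08} → pass.
TB (methods 2·3): 0.72 vs {0.40, 0.33, 0.18, 0.06} → pass.
TC (methods 1·2): 0.39 vs {0.30, 0.37, 0.18, 0.19} → pass.
TC (methods 1·3): 0.54 vs {0.24, 0.46, 0.08, 0.10} → pass.
TC (methods 2·3): 0.62 vs {0.37, 0.45, 0.06, 0.18} → pass.
2 of 9 fail.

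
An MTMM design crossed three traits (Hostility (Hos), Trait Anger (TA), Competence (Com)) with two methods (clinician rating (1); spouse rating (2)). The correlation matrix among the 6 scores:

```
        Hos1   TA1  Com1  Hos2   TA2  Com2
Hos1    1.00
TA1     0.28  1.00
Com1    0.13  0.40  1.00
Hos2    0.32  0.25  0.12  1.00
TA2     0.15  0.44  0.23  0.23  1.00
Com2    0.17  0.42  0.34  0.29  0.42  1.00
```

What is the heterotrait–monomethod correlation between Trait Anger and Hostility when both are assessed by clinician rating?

0.28

Different traits, same method: r(TA1, Hos1) = 0.28.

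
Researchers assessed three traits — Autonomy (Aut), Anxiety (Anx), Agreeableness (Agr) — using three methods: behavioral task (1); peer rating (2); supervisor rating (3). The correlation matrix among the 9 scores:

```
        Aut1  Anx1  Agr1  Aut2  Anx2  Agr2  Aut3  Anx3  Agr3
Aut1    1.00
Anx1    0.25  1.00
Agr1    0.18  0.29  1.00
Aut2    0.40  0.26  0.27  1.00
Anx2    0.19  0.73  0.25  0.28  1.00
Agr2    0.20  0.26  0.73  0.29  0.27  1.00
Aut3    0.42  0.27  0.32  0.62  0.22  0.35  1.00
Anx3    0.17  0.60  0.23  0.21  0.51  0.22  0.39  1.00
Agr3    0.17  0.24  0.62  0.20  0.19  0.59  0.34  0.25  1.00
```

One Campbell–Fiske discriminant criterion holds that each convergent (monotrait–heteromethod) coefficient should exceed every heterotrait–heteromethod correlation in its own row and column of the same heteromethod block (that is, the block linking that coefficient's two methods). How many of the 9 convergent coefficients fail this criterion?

0

Each convergent coefficient versus the relevant comparison correlations:
Aut (methods 1·2): 0.40 vs {0.19, 0.26, 0.20, 0.27} → pass.
Aut (methods 1·3): 0.42 vs {0.17, 0.27, 0.17, 0.32} → pass.
Aut (methods 2·3): 0.62 vs {0.21, 0.22, 0.20, 0.35} → pass.
Anx (methods 1·2): 0.73 vs {0.26, 0.19, 0.26, 0.25} → pass.
Anx (methods 1·3): 0.60 vs {0.27, 0.17, 0.24, 0.23} → pass.
Anx (methods 2·3): 0.51 vs {0.22, 0.21, 0.19, 0.22} → pass.
Agr (methods 1·2): 0.73 vs {0.27, 0.20, 0.25, 0.26} → pass.
Agr (methods 1·3): 0.62 vs {0.32, 0.17, 0.23, 0.24} → pass.
Agr (methods 2·3): 0.59 vs {0.35, 0.20, 0.22, 0.19} → pass.
0 of 9 fail.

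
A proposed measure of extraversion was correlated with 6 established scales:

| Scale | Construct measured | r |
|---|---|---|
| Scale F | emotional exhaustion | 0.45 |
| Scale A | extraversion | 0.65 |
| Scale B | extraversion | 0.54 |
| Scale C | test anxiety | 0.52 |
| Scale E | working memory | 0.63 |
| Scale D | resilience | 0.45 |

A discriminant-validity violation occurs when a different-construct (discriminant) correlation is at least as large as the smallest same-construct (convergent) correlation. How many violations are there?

1

Convergent (same construct = extraversion): Scale A, Scale B.
Smallest convergent = 0.54. Discriminant values: 0.45, 0.52, 0.63, 0.45; count ≥ 0.54 → 1.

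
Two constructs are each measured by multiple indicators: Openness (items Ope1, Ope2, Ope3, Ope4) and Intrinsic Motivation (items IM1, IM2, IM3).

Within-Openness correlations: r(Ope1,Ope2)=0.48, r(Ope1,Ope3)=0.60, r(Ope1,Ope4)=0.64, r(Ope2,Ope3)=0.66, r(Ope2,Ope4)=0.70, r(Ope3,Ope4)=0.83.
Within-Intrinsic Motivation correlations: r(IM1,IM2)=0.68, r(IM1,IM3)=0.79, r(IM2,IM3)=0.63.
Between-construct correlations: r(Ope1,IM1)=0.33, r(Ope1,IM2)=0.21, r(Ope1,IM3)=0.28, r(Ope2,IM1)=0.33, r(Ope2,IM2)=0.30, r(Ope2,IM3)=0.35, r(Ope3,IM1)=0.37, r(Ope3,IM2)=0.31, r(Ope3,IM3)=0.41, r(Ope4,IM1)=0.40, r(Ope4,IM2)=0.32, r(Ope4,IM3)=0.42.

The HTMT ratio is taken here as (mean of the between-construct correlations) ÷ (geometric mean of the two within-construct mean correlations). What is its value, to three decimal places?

0.497

Mean heterotrait r = 4.03/12 = 0.3358.
Mean within-Ope = 3.91/6 = 0.6517; mean within-IM = 2.10/3 = 0.7000.
Geometric mean = √(0.6517 × 0.7000) = 0.6754.
HTMT = 0.3358 / 0.6754 = 0.497.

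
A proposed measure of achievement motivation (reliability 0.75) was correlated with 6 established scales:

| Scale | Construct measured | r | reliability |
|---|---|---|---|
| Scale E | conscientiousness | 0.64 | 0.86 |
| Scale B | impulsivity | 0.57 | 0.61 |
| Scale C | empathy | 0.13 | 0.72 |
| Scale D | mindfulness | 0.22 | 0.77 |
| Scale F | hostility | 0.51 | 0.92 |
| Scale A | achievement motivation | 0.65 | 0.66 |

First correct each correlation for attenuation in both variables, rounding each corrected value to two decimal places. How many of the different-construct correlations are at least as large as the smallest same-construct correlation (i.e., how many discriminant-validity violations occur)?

0

Disattenuated r (r / √(r_scale · r_new)):
  Scale E (disc): 0.64 / √(0.86·0.75) = 0.80
  Scale B (disc): 0.57 / √(0.61·0.75) = 0.84
  Scale C (disc): 0.13 / √(0.72·0.75) = 0.18
  Scale D (disc): 0.22 / √(0.77·0.75) = 0.29
  Scale F (disc): 0.51 / √(0.92·0.75) = 0.61
  Scale A (conv): 0.65 / √(0.66·0.75) = 0.92
Smallest convergent = 0.92. Discriminant values: 0.80, 0.84, 0.18, 0.29, 0.61; count ≥ 0.92 → 0.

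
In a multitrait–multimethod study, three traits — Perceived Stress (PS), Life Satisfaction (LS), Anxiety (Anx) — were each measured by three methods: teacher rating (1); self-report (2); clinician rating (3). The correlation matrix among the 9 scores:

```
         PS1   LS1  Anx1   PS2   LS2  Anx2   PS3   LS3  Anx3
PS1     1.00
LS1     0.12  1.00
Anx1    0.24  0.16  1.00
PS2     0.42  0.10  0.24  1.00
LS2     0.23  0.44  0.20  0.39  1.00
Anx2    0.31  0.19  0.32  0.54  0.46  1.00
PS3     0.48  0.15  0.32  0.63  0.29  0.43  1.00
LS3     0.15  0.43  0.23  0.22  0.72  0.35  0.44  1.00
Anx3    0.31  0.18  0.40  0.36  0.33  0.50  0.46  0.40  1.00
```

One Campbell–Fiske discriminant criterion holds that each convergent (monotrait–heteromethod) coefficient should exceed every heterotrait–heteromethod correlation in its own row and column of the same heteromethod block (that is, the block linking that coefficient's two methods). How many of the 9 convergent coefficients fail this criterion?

0

Checking each validity diagonal entry against its comparison values:
PS (methods 1·2): 0.42 vs {0.23, 0.10, 0.31, 0.24} → pass.
PS (methods 1·3): 0.48 vs {0.15, 0.15, 0.31, 0.32} → pass.
PS (methods 2·3): 0.63 vs {0.22, 0.29, 0.36, 0.43} → pass.
LS (methods 1·2): 0.44 vs {0.10, 0.23, 0.19, 0.20} → pass.
LS (methods 1·3): 0.43 vs {0.15, 0.15, 0.18, 0.23} → pass.
LS (methods 2·3): 0.72 vs {0.29, 0.22, 0.33, 0.35} → pass.
Anx (methods 1·2): 0.32 vs {0.24, 0.31, 0.20, 0.19} → pass.
Anx (methods 1·3): 0.40 vs {0.32, 0.31, 0.23, 0.18} → pass.
Anx (methods 2·3): 0.50 vs {0.43, 0.36, 0.35, 0.33} → pass.
0 of 9 fail.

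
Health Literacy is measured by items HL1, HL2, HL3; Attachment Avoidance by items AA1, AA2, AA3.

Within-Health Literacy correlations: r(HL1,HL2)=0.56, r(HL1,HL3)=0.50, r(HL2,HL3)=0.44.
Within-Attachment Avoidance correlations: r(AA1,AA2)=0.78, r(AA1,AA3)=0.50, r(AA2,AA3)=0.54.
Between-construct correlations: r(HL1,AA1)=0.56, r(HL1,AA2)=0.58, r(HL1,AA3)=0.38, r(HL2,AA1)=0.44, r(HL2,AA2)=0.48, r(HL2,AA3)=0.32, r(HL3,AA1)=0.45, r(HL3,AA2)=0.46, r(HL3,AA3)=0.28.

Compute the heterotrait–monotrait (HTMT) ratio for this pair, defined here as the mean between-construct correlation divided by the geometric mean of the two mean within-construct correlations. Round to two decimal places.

0.80

Mean between = 3.95/9 = 0.4389.
Mean within-HL = 1.50/3 = 0.5000; mean within-AA = 1.82/3 = 0.6067.
Geometric mean = √(0.5000 × 0.6067) = 0.5508.
HTMT = 0.4389 / 0.5508 = 0.80.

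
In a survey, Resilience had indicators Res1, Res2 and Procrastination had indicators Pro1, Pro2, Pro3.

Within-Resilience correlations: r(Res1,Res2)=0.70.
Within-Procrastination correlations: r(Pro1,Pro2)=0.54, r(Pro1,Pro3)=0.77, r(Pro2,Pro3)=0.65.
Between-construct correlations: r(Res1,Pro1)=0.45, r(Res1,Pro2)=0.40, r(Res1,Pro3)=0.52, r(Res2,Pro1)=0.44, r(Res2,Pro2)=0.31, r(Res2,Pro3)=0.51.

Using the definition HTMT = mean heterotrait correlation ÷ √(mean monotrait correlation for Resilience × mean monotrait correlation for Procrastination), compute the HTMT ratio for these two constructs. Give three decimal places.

Between-construct mean = 2.63/6 = 0.4383.
Mean within-Res = 0.70/1 = 0.7000; mean within-Pro = 1.96/3 = 0.6533.
Geometric mean = √(0.7000 × 0.6533) = 0.6762.
HTMT = 0.4383 / 0.6762 = 0.648.

0.648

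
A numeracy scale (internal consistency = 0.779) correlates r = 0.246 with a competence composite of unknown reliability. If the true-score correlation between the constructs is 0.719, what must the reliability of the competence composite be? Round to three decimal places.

r_true = r_obs / √(r_xx · r_yy) ⇒ 0.719 = 0.246 / √(0.779 · r_yy).
√(0.779 · r_yy) = 0.246 / 0.719 = 0.3421; 0.779 · r_yy = 0.1170; r_yy = 0.1170 / 0.779 ≈ 0.150.

0.150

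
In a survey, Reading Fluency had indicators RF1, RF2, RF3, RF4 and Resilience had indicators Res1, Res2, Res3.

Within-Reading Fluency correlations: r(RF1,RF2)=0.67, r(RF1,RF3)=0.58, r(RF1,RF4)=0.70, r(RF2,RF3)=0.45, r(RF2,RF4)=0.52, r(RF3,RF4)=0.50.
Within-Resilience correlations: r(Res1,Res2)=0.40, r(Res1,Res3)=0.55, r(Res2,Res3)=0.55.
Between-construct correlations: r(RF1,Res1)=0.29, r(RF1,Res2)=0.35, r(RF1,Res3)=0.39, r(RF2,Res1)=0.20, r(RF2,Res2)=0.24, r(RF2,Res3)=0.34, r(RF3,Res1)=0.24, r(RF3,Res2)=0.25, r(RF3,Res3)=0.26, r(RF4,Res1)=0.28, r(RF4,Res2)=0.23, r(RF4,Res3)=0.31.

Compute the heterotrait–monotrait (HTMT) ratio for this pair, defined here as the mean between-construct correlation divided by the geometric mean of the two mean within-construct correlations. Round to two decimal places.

Mean heterotrait r = 3.38/12 = 0.2817.
Mean within-RF = 3.42/6 = 0.5700; mean within-Res = 1.50/3 = 0.5000.
Geometric mean = √(0.5700 × 0.5000) = 0.5339.
HTMT = 0.2817 / 0.5339 = 0.53.

0.53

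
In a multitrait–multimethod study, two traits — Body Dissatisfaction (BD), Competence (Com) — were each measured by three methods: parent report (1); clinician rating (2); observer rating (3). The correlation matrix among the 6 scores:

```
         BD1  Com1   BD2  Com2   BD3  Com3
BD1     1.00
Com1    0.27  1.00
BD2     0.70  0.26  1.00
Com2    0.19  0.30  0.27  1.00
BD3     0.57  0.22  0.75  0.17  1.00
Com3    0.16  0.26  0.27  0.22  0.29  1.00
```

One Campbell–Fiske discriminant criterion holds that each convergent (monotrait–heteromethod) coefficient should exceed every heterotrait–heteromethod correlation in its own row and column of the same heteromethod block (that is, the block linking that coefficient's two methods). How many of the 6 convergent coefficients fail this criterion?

1

Each convergent coefficient versus the relevant comparison correlations:
BD (methods 1·2): 0.70 vs {0.19, 0.26} → pass.
BD (methods 1·3): 0.57 vs {0.16, 0.22} → pass.
BD (methods 2·3): 0.75 vs {0.27, 0.17} → pass.
Com (methods 1·2): 0.30 vs {0.26, 0.19} → pass.
Com (methods 1·3): 0.26 vs {0.22, 0.16} → pass.
Com (methods 2·3): 0.22 vs {0.17, 0.27} → fail.
1 of 6 fail.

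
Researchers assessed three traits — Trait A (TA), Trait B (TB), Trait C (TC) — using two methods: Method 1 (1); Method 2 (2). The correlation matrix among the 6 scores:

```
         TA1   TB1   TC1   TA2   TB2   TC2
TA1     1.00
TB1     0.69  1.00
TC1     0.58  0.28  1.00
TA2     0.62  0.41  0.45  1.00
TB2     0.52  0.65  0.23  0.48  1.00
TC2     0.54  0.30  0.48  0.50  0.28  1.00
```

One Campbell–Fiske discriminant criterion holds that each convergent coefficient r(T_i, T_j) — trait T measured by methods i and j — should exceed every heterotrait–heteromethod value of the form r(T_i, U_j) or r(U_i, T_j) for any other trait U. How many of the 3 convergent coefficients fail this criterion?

1

Each convergent coefficient versus the relevant comparison correlations:
TA (methods 1·2): 0.62 vs {0.52, 0.41, 0.54, 0.45} → pass.
TB (methods 1·2): 0.65 vs {0.41, 0.52, 0.30, 0.23} → pass.
TC (methods 1·2): 0.48 vs {0.45, 0.54, 0.23, 0.30} → fail.
1 of 3 fail.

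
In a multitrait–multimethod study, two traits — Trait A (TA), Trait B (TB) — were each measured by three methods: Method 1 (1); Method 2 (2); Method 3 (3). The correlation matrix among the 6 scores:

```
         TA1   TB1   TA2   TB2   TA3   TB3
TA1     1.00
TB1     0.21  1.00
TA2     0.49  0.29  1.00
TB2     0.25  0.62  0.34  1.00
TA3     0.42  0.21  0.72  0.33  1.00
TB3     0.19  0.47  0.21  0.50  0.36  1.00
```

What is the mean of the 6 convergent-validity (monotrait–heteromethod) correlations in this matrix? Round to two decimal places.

Convergent values: 0.49, 0.42, 0.72, 0.62, 0.47, 0.50; mean = 3.22/6 = 0.54.

0.54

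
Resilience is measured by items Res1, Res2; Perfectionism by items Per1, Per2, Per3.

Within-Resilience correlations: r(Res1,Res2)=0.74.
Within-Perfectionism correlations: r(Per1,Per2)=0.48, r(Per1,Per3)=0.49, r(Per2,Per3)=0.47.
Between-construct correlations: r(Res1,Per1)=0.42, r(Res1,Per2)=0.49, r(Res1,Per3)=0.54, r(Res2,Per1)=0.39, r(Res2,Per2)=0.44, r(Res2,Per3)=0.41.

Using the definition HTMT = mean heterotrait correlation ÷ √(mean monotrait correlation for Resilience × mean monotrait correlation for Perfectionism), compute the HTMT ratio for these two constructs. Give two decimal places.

0.75

Between-construct mean = 2.69/6 = 0.4483.
Mean within-Res = 0.74/1 = 0.7400; mean within-Per = 1.44/3 = 0.4800.
Geometric mean = √(0.7400 × 0.4800) = 0.5960.
HTMT = 0.4483 / 0.5960 = 0.75.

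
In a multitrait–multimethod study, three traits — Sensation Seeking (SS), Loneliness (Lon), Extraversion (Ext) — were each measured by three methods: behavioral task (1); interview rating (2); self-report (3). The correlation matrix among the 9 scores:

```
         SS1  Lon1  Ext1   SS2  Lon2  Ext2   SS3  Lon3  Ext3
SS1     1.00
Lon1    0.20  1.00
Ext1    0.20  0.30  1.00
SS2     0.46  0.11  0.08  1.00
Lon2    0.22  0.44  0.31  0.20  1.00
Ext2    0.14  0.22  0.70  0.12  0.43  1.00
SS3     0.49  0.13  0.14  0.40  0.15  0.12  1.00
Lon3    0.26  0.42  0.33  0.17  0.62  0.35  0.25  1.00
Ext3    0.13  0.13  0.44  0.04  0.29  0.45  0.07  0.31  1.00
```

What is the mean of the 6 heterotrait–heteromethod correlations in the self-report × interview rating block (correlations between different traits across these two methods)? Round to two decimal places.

HTHM values (method 3 × method 2): 0.15, 0.12, 0.17, 0.35, 0.04, 0.29; mean = 1.12/6 = 0.19.

0.19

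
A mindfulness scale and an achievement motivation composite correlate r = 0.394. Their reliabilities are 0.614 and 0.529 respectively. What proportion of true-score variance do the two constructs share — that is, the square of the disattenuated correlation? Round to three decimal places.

Disattenuated r = 0.394 / √(0.614 × 0.529) = 0.394 / 0.5699 = 0.6913.
Shared true-score variance = 0.6913² = 0.4779 ≈ 0.478.

0.478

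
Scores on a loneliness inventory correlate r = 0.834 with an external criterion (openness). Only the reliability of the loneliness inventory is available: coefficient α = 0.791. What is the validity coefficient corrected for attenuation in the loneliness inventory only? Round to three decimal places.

0.938

Single correction: r_c = r_obs / √r_xx = 0.834 / √0.791 = 0.834 / 0.8894 ≈ 0.938.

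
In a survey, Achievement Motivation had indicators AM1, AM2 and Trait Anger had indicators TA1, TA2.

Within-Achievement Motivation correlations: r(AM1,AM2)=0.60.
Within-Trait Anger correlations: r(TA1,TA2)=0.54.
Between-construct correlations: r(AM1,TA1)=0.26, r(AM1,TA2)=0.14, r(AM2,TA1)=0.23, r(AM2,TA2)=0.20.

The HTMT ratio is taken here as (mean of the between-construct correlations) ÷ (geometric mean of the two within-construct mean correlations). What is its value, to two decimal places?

0.36

Mean heterotrait r = 0.83/4 = 0.2075.
Mean within-AM = 0.60/1 = 0.6000; mean within-TA = 0.54/1 = 0.5400.
Geometric mean = √(0.6000 × 0.5400) = 0.5692.
HTMT = 0.2075 / 0.5692 = 0.36.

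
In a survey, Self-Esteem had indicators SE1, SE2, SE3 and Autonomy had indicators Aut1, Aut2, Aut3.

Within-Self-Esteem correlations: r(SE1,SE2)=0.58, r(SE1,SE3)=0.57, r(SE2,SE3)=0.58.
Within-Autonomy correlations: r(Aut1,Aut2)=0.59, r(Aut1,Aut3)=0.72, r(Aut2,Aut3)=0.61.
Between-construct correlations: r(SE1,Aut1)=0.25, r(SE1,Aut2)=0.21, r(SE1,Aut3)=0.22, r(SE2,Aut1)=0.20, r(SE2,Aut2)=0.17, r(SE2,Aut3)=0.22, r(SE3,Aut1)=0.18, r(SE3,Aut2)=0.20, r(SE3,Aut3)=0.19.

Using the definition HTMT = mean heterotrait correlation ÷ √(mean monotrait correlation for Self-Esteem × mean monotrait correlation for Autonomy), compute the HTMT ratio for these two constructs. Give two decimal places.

0.34

Between-construct mean = 1.84/9 = 0.2044.
Mean within-SE = 1.73/3 = 0.5767; mean within-Aut = 1.92/3 = 0.6400.
Geometric mean = √(0.5767 × 0.6400) = 0.6075.
HTMT = 0.2044 / 0.6075 = 0.34.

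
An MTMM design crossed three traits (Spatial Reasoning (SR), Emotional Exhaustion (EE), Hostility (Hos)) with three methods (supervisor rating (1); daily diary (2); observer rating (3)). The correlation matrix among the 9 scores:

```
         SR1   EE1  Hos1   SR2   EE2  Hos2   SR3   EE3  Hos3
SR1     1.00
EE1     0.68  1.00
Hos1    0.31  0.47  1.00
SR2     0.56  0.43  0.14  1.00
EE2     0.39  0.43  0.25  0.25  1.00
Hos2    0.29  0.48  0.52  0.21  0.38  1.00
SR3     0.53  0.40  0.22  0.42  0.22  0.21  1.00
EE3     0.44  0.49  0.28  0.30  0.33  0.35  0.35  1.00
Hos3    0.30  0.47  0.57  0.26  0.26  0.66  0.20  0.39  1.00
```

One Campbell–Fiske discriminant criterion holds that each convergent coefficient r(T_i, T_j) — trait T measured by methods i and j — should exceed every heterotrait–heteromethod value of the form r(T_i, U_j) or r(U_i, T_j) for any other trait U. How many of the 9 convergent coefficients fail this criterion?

Convergent coefficients and their comparison sets:
SR (methods 1·2): 0.56 vs {0.39, 0.43, 0.29, 0.14} → pass.
SR (methods 1·3): 0.53 vs {0.44, 0.40, 0.30, 0.22} → pass.
SR (methods 2·3): 0.42 vs {0.30, 0.22, 0.26, 0.21} → pass.
EE (methods 1·2): 0.43 vs {0.43, 0.39, 0.48, 0.25} → fail.
EE (methods 1·3): 0.49 vs {0.40, 0.44, 0.47, 0.28} → pass.
EE (methods 2·3): 0.33 vs {0.22, 0.30, 0.26, 0.35} → fail.
Hos (methods 1·2): 0.52 vs {0.14, 0.29, 0.25, 0.48} → pass.
Hos (methods 1·3): 0.57 vs {0.22, 0.30, 0.28, 0.47} → pass.
Hos (methods 2·3): 0.66 vs {0.21, 0.26, 0.35, 0.26} → pass.
2 of 9 fail.

2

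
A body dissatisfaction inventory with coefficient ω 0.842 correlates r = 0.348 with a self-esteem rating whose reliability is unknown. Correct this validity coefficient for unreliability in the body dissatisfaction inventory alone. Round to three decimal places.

0.379

Single correction: r_c = r_obs / √r_xx = 0.348 / √0.842 = 0.348 / 0.9176 ≈ 0.379.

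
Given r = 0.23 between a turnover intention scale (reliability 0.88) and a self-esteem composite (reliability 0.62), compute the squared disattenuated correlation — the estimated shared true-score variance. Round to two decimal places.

Disattenuated r = 0.23 / √(0.88 × 0.62) = 0.23 / 0.7386 = 0.3114.
Shared true-score variance = 0.3114² = 0.0970 ≈ 0.10.

0.10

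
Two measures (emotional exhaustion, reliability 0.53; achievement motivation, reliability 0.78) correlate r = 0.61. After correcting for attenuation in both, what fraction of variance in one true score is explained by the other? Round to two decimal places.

Disattenuated r = 0.61 / √(0.53 × 0.78) = 0.61 / 0.6430 = 0.9487.
Shared true-score variance = 0.9487² = 0.9000 ≈ 0.90.

0.90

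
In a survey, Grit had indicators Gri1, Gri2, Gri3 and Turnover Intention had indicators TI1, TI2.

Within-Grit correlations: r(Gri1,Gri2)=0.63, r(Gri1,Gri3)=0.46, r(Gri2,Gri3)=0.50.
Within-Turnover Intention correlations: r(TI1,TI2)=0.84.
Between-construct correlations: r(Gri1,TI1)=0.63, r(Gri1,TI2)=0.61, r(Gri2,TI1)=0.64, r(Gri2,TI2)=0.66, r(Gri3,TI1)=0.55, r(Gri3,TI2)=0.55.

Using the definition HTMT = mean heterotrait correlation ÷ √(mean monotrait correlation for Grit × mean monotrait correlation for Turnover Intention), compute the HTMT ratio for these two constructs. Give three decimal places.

0.909

Mean between = 3.64/6 = 0.6067.
Mean within-Gri = 1.59/3 = 0.5300; mean within-TI = 0.84/1 = 0.8400.
Geometric mean = √(0.5300 × 0.8400) = 0.6672.
HTMT = 0.6067 / 0.6672 = 0.909.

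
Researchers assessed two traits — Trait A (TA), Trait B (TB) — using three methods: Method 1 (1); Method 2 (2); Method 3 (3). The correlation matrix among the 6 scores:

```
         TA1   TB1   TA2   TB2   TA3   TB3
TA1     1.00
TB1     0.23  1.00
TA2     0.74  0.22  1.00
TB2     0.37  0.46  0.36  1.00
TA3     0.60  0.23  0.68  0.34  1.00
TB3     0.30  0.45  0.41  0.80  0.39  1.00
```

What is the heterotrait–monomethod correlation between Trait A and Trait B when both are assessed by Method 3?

0.39

Different traits, same method: r(TA3, TB3) = 0.39.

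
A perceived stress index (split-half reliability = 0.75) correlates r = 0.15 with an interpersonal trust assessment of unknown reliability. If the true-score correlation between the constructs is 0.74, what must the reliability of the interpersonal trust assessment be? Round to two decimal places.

0.05

r_true = r_obs / √(r_xx · r_yy) ⇒ 0.74 = 0.15 / √(0.75 · r_yy).
√(0.75 · r_yy) = 0.15 / 0.74 = 0.2027; 0.75 · r_yy = 0.0411; r_yy = 0.0411 / 0.75 ≈ 0.05.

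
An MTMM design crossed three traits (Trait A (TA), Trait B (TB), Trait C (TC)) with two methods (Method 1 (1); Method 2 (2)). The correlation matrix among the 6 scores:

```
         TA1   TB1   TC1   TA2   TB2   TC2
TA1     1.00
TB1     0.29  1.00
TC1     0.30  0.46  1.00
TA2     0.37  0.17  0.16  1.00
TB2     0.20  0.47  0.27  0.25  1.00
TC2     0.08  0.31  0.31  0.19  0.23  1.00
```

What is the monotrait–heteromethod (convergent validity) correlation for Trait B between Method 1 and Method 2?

0.47

Same trait (TB), different methods: r(TB1, TB2) = 0.47.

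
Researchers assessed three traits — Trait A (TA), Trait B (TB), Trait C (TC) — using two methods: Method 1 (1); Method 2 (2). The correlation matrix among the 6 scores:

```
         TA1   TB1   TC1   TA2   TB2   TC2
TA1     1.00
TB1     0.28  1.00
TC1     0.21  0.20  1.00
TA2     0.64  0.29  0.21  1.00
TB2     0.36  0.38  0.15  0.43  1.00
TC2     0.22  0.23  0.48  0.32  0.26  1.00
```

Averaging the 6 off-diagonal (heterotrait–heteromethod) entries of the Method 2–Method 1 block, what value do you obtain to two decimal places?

HTHM values (method 2 × method 1): 0.29, 0.21, 0.36, 0.15, 0.22, 0.23; mean = 1.46/6 = 0.24.

0.24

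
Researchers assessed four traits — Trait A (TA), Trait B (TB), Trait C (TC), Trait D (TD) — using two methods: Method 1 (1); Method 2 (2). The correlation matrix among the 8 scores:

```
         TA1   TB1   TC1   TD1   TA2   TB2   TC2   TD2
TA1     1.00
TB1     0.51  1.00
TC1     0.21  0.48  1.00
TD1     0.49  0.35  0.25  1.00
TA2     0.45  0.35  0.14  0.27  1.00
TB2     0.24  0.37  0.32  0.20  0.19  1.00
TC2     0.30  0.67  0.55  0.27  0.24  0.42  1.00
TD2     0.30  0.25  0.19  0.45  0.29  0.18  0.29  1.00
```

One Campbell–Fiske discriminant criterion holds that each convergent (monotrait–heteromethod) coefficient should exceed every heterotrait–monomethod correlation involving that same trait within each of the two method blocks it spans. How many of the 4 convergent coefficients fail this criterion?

3

Convergent coefficients and their comparison sets:
TA (methods 1·2): 0.45 vs {0.51, 0.19, 0.21, 0.24, 0.49, 0.29} → fail.
TB (methods 1·2): 0.37 vs {0.51, 0.19, 0.48, 0.42, 0.35, 0.18} → fail.
TC (methods 1·2): 0.55 vs {0.21, 0.24, 0.48, 0.42, 0.25, 0.29} → pass.
TD (methods 1·2): 0.45 vs {0.49, 0.29, 0.35, 0.18, 0.25, 0.29} → fail.
3 of 4 fail.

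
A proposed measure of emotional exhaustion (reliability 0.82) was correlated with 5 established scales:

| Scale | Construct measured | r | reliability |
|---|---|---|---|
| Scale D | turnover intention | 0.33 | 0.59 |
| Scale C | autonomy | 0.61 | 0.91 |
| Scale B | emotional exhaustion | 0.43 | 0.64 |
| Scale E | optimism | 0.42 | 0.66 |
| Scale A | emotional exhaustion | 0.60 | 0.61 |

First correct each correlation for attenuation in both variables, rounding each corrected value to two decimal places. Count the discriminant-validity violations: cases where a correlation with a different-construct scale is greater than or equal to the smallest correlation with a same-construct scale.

1

Disattenuated r (r / √(r_scale · r_new)):
  Scale D (disc): 0.33 / √(0.59·0.82) = 0.47
  Scale C (disc): 0.61 / √(0.91·0.82) = 0.71
  Scale B (conv): 0.43 / √(0.64·0.82) = 0.59
  Scale E (disc): 0.42 / √(0.66·0.82) = 0.57
  Scale A (conv): 0.60 / √(0.61·0.82) = 0.85
Smallest convergent = 0.59. Discriminant values: 0.47, 0.71, 0.57; count ≥ 0.59 → 1.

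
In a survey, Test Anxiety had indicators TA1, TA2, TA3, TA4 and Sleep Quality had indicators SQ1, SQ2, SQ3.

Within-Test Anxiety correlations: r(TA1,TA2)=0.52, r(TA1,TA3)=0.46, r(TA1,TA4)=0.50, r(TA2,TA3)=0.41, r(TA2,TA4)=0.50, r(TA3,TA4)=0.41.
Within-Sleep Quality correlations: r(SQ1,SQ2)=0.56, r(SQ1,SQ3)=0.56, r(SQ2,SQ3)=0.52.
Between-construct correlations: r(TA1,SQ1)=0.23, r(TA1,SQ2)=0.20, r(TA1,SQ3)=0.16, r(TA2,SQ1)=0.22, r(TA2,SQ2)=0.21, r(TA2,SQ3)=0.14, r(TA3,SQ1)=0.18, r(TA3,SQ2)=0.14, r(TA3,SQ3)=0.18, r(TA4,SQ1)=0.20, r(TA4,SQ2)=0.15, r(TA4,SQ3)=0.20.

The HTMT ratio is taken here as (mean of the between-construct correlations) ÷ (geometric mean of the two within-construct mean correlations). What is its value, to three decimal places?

Mean between = 2.21/12 = 0.1842.
Mean within-TA = 2.80/6 = 0.4667; mean within-SQ = 1.64/3 = 0.5467.
Geometric mean = √(0.4667 × 0.5467) = 0.5051.
HTMT = 0.1842 / 0.5051 = 0.365.

0.365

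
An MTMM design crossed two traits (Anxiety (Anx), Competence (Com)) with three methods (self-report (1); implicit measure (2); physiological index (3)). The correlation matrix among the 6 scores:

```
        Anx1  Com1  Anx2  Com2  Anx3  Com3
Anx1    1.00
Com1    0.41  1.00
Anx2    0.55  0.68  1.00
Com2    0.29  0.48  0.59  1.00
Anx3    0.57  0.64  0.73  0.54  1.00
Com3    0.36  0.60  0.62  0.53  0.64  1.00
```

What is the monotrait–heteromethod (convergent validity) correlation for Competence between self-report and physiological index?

Same trait (Com), different methods: r(Com1, Com3) = 0.60.

0.60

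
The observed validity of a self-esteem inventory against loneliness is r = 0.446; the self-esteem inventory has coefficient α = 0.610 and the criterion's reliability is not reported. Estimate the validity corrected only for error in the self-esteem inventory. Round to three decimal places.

0.571

Single correction: r_c = r_obs / √r_xx = 0.446 / √0.610 = 0.446 / 0.7810 ≈ 0.571.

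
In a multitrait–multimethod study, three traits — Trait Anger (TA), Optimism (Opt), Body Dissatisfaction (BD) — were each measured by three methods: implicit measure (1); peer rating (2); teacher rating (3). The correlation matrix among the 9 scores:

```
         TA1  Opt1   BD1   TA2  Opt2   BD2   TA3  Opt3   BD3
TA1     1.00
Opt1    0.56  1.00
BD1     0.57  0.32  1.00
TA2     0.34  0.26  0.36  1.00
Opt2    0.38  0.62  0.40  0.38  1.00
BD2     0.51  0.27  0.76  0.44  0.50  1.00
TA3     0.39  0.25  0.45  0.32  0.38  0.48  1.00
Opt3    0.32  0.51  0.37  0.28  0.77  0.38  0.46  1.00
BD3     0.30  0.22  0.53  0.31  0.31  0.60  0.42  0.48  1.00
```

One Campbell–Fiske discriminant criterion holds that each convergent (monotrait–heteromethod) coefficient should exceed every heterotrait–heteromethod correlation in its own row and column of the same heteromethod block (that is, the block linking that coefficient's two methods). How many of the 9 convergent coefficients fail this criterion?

3

Checking each validity diagonal entry against its comparison values:
TA (methods 1·2): 0.34 vs {0.38, 0.26, 0.51, 0.36} → fail.
TA (methods 1·3): 0.39 vs {0.32, 0.25, 0.30, 0.45} → fail.
TA (methods 2·3): 0.32 vs {0.28, 0.38, 0.31, 0.48} → fail.
Opt (methods 1·2): 0.62 vs {0.26, 0.38, 0.27, 0.40} → pass.
Opt (methods 1·3): 0.51 vs {0.25, 0.32, 0.22, 0.37} → pass.
Opt (methods 2·3): 0.77 vs {0.38, 0.28, 0.31, 0.38} → pass.
BD (methods 1·2): 0.76 vs {0.36, 0.51, 0.40, 0.27} → pass.
BD (methods 1·3): 0.53 vs {0.45, 0.30, 0.37, 0.22} → pass.
BD (methods 2·3): 0.60 vs {0.48, 0.31, 0.38, 0.31} → pass.
3 of 9 fail.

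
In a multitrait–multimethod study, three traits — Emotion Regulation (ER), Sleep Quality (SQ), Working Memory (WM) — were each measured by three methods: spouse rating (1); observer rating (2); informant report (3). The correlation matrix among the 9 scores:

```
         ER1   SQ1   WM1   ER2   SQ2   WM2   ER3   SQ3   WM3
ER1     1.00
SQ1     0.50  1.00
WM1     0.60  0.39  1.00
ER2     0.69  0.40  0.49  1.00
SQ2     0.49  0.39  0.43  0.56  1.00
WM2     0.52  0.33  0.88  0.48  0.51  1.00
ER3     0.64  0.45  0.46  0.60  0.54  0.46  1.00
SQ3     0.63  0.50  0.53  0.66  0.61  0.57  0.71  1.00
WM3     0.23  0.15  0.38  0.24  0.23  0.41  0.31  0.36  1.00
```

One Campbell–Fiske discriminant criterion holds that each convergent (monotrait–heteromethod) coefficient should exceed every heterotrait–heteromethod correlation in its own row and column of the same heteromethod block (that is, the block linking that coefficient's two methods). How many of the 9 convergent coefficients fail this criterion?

6

Convergent coefficients and their comparison sets:
ER (methods 1·2): 0.69 vs {0.49, 0.40, 0.52, 0.49} → pass.
ER (methods 1·3): 0.64 vs {0.63, 0.45, 0.23, 0.46} → pass.
ER (methods 2·3): 0.60 vs {0.66, 0.54, 0.24, 0.46} → fail.
SQ (methods 1·2): 0.39 vs {0.40, 0.49, 0.33, 0.43} → fail.
SQ (methods 1·3): 0.50 vs {0.45, 0.63, 0.15, 0.53} → fail.
SQ (methods 2·3): 0.61 vs {0.54, 0.66, 0.23, 0.57} → fail.
WM (methods 1·2): 0.88 vs {0.49, 0.52, 0.43, 0.33} → pass.
WM (methods 1·3): 0.38 vs {0.46, 0.23, 0.53, 0.15} → fail.
WM (methods 2·3): 0.41 vs {0.46, 0.24, 0.57, 0.23} → fail.
6 of 9 fail.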